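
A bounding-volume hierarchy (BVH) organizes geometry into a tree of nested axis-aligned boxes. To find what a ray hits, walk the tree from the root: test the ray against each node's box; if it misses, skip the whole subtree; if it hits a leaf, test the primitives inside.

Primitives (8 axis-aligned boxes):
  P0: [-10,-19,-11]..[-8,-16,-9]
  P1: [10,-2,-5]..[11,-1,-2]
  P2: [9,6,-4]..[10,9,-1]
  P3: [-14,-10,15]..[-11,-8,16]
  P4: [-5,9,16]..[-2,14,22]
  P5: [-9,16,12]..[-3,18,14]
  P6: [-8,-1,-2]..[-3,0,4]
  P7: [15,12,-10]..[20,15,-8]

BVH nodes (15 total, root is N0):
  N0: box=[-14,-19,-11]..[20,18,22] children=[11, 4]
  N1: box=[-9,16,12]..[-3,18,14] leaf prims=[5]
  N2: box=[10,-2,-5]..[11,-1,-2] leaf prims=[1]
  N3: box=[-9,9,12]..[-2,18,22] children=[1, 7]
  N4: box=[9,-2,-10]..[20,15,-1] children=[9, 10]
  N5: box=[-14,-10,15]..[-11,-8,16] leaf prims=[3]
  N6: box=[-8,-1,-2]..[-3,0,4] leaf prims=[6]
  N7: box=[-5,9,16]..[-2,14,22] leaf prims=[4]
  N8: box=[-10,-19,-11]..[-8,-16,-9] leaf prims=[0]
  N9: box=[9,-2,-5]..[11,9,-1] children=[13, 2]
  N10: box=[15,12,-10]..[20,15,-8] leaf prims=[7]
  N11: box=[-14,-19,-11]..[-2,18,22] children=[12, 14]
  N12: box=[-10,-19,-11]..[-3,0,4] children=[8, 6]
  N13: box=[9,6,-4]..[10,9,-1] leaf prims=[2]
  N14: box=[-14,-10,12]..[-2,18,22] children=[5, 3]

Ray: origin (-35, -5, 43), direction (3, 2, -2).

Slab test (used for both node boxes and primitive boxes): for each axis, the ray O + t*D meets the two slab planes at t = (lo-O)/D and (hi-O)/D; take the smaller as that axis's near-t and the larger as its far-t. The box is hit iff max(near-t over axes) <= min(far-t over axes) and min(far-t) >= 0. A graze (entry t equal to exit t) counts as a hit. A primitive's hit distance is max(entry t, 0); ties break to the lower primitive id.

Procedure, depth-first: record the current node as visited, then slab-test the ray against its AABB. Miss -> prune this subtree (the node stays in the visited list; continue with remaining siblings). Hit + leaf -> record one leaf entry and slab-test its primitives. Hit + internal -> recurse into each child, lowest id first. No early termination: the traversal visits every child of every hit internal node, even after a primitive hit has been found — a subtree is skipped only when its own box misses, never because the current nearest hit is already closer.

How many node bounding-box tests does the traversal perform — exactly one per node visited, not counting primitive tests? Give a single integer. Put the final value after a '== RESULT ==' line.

Walk:
N0 x:[7,55/3] y:[-7,23/2] z:[21/2,27] -> hit [21/2,23/2], descend [4, 11]
  N4 x:[44/3,55/3] y:[3/2,10] z:[22,53/2] -> miss, prune
  N11 x:[7,11] y:[-7,23/2] z:[21/2,27] -> hit [21/2,11], descend [12, 14]
    N12 x:[25/3,32/3] y:[-7,5/2] z:[39/2,27] -> miss, prune
    N14 x:[7,11] y:[-5/2,23/2] z:[21/2,31/2] -> hit [21/2,11], descend [3, 5]
      N3 x:[26/3,11] y:[7,23/2] z:[21/2,31/2] -> hit [21/2,11], descend [1, 7]
        N1 x:[26/3,32/3] y:[21/2,23/2] z:[29/2,31/2] -> miss, prune
        N7 x:[10,11] y:[7,19/2] z:[21/2,27/2] -> miss, prune
      N5 x:[7,8] y:[-5/2,-3/2] z:[27/2,14] -> miss, prune

Summary -> nodes [0, 4, 11, 12, 14, 3, 1, 7, 5]; box-tests=9; leaf-entries=0; first=miss

== RESULT ==
9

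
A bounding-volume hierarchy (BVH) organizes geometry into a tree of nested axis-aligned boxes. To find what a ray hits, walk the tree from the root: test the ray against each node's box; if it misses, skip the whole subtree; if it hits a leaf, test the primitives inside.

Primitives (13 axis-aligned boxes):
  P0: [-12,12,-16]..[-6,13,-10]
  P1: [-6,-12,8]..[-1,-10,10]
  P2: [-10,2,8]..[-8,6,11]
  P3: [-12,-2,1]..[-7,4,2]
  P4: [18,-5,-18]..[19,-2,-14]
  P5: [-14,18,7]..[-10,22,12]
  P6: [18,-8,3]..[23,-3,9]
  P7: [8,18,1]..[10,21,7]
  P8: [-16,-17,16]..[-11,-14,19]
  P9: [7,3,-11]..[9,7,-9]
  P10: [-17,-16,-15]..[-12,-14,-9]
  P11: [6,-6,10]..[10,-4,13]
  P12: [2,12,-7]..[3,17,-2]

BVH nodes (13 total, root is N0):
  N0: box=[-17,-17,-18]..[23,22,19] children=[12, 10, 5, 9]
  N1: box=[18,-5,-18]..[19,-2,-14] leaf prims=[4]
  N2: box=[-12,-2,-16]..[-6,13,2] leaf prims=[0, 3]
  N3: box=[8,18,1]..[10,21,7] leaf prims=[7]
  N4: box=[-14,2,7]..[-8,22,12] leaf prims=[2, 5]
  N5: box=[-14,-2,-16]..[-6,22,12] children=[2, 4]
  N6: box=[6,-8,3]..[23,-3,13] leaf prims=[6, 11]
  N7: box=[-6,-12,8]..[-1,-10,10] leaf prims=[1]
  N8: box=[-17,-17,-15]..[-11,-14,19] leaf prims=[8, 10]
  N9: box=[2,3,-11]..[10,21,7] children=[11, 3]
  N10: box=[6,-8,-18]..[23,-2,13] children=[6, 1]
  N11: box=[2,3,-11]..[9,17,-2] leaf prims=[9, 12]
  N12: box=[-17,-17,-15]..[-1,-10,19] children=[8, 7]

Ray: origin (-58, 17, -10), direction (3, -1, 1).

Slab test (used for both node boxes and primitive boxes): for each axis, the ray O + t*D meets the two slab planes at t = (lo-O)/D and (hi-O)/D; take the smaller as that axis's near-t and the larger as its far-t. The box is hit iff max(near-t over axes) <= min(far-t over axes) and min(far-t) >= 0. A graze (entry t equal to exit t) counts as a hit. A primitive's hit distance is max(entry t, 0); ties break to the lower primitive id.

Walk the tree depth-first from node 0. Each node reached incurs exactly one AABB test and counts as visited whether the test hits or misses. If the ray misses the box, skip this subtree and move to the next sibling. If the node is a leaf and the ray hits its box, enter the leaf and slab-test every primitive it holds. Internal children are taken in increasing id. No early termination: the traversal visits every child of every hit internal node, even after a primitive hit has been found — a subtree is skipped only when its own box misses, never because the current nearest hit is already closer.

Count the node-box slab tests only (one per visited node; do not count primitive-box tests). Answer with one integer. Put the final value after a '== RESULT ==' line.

Traverse from the root:
N0 x:[41/3,27] y:[-5,34] z:[-8,29] -> hit [41/3,27], descend [5, 9, 10, 12]
  N5 x:[44/3,52/3] y:[-5,19] z:[-6,22] -> hit [44/3,52/3], descend [2, 4]
    N2 x:[46/3,52/3] y:[4,19] z:[-6,12] -> miss, prune
    N4 x:[44/3,50/3] y:[-5,15] z:[17,22] -> miss, prune
  N9 x:[20,68/3] y:[-4,14] z:[-1,17] -> miss, prune
  N10 x:[64/3,27] y:[19,25] z:[-8,23] -> hit [64/3,23], descend [1, 6]
    N1 x:[76/3,77/3] y:[19,22] z:[-8,-4] -> miss, prune
    N6 x:[64/3,27] y:[20,25] z:[13,23] -> hit [64/3,23] leaf, test {P6(miss), P11@t=64/3}
  N12 x:[41/3,19] y:[27,34] z:[-5,29] -> miss, prune

9 AABB tests over nodes [0, 5, 2, 4, 9, 10, 1, 6, 12]; 1 leaf entered; closest P11.

== RESULT ==
9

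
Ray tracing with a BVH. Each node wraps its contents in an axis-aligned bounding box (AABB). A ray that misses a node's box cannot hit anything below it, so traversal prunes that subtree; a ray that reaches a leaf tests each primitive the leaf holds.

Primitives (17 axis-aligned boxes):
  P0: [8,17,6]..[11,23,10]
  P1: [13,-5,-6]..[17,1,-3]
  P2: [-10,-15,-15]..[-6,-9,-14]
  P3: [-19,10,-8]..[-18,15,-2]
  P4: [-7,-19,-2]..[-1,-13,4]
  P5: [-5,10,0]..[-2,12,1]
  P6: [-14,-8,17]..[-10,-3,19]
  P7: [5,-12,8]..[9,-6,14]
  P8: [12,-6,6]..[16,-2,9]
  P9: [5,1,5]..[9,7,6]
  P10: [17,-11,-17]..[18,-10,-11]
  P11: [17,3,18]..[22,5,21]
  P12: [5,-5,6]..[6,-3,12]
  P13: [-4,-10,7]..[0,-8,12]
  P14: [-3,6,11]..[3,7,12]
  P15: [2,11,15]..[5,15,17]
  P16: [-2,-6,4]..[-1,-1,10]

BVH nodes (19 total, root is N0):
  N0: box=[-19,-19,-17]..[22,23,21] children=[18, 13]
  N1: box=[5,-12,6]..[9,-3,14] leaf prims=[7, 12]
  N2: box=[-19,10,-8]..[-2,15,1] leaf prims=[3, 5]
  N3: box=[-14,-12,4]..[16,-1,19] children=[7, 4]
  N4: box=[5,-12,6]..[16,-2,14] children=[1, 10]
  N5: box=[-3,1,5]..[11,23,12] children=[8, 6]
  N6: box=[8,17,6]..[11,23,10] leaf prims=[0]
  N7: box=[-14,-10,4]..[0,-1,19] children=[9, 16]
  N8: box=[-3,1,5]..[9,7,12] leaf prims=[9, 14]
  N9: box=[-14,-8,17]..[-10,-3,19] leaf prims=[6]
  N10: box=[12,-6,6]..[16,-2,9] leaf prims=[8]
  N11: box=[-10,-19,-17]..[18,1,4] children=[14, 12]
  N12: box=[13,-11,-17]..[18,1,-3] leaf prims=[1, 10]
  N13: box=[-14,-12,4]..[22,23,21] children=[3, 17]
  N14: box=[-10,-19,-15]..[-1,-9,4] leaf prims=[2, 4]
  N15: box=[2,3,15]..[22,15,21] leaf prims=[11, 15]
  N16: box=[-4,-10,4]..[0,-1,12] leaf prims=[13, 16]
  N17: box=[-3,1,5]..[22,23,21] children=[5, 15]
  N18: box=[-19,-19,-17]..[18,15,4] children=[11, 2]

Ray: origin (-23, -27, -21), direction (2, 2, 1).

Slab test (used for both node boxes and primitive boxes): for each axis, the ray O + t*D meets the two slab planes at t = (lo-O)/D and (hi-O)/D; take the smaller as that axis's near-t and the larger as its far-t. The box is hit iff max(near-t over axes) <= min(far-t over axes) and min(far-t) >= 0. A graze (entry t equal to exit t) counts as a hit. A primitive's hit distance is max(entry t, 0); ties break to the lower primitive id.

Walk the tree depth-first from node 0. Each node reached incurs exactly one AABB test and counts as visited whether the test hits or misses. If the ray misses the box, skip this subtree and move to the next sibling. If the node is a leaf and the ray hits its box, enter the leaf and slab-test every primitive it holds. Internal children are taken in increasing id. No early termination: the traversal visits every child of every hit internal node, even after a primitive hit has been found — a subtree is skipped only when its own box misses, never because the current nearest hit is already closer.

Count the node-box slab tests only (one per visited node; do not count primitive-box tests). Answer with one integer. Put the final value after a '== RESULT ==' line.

Walk:
N0 x:[2,45/2] y:[4,25] z:[4,42] -> hit [4,45/2], descend [13, 18]
  N13 x:[9/2,45/2] y:[15/2,25] z:[25,42] -> miss, prune
  N18 x:[2,41/2] y:[4,21] z:[4,25] -> hit [4,41/2], descend [2, 11]
    N2 x:[2,21/2] y:[37/2,21] z:[13,22] -> miss, prune
    N11 x:[13/2,41/2] y:[4,14] z:[4,25] -> hit [13/2,14], descend [12, 14]
      N12 x:[18,41/2] y:[8,14] z:[4,18] -> miss, prune
      N14 x:[13/2,11] y:[4,9] z:[6,25] -> hit [13/2,9] leaf, test {P2@t=13/2, P4(miss)}

Summary -> nodes [0, 13, 18, 2, 11, 12, 14]; box-tests=7; leaf-entries=1; first=P2

== RESULT ==
7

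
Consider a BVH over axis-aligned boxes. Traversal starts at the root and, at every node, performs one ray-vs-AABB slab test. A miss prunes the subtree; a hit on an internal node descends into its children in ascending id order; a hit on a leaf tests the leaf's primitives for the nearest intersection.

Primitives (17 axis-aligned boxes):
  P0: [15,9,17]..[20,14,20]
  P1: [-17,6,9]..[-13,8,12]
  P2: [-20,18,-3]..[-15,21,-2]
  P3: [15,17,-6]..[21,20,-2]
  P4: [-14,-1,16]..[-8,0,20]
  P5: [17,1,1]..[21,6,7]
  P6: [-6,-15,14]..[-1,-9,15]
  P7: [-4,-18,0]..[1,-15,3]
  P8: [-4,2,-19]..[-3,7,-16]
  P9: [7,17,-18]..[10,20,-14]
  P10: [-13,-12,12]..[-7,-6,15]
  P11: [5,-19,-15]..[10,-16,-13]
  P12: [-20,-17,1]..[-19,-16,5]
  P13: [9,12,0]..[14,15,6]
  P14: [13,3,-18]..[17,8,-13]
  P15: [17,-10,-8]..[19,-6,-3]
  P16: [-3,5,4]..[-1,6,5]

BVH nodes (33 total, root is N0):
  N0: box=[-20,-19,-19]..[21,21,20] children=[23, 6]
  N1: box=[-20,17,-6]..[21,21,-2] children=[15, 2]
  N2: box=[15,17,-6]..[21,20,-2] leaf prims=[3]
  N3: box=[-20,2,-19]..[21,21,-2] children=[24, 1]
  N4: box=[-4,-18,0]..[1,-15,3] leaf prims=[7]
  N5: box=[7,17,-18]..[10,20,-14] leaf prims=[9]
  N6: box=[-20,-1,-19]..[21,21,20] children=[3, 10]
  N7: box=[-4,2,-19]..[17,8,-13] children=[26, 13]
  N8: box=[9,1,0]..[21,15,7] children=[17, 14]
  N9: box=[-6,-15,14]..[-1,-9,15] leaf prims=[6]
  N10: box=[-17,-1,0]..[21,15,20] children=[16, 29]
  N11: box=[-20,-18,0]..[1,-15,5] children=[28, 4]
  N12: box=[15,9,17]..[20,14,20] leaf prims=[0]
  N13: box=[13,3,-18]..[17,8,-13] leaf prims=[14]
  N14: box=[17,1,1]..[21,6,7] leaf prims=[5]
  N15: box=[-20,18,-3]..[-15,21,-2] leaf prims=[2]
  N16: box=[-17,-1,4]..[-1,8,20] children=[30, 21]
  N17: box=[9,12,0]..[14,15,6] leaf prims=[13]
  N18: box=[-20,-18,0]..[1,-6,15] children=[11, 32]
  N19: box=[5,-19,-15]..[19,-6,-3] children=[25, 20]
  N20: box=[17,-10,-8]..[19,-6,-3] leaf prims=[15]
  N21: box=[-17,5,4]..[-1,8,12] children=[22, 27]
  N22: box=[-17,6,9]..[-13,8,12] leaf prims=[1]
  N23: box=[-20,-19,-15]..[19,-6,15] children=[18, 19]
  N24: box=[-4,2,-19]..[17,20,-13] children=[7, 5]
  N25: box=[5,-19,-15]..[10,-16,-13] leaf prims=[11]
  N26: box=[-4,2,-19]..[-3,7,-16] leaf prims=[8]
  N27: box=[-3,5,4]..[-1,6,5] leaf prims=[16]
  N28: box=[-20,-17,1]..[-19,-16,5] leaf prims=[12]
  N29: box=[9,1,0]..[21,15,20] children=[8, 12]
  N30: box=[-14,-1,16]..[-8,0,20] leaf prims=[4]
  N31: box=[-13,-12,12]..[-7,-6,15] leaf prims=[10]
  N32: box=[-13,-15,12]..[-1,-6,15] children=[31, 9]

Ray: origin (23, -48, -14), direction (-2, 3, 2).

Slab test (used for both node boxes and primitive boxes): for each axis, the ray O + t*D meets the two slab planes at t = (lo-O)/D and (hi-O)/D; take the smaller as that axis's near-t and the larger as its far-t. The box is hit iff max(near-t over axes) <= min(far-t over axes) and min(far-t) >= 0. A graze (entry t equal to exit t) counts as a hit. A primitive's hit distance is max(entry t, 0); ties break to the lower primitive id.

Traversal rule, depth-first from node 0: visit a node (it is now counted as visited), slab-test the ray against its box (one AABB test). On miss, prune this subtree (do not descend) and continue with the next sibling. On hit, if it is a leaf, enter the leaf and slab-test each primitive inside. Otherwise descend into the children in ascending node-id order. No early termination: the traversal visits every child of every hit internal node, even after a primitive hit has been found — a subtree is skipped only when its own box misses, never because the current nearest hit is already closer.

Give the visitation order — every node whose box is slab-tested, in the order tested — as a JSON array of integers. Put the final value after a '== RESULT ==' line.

Trace the traversal:
N0 x:[1,43/2] y:[29/3,23] z:[-5/2,17] -> hit [29/3,17], descend [6, 23]
  N6 x:[1,43/2] y:[47/3,23] z:[-5/2,17] -> hit [47/3,17], descend [3, 10]
    N3 x:[1,43/2] y:[50/3,23] z:[-5/2,6] -> miss, prune
    N10 x:[1,20] y:[47/3,21] z:[7,17] -> hit [47/3,17], descend [16, 29]
      N16 x:[12,20] y:[47/3,56/3] z:[9,17] -> hit [47/3,17], descend [21, 30]
        N21 x:[12,20] y:[53/3,56/3] z:[9,13] -> miss, prune
        N30 x:[31/2,37/2] y:[47/3,16] z:[15,17] -> hit [47/3,16] leaf, test {P4@t=47/3}
      N29 x:[1,7] y:[49/3,21] z:[7,17] -> miss, prune
  N23 x:[2,43/2] y:[29/3,14] z:[-1/2,29/2] -> hit [29/3,14], descend [18, 19]
    N18 x:[11,43/2] y:[10,14] z:[7,29/2] -> hit [11,14], descend [11, 32]
      N11 x:[11,43/2] y:[10,11] z:[7,19/2] -> miss, prune
      N32 x:[12,18] y:[11,14] z:[13,29/2] -> hit [13,14], descend [9, 31]
        N9 x:[12,29/2] y:[11,13] z:[14,29/2] -> miss, prune
        N31 x:[15,18] y:[12,14] z:[13,29/2] -> miss, prune
    N19 x:[2,9] y:[29/3,14] z:[-1/2,11/2] -> miss, prune

Summary -> nodes [0, 6, 3, 10, 16, 21, 30, 29, 23, 18, 11, 32, 9, 31, 19]; box-tests=15; leaf-entries=1; first=P4

== RESULT ==
[0, 6, 3, 10, 16, 21, 30, 29, 23, 18, 11, 32, 9, 31, 19]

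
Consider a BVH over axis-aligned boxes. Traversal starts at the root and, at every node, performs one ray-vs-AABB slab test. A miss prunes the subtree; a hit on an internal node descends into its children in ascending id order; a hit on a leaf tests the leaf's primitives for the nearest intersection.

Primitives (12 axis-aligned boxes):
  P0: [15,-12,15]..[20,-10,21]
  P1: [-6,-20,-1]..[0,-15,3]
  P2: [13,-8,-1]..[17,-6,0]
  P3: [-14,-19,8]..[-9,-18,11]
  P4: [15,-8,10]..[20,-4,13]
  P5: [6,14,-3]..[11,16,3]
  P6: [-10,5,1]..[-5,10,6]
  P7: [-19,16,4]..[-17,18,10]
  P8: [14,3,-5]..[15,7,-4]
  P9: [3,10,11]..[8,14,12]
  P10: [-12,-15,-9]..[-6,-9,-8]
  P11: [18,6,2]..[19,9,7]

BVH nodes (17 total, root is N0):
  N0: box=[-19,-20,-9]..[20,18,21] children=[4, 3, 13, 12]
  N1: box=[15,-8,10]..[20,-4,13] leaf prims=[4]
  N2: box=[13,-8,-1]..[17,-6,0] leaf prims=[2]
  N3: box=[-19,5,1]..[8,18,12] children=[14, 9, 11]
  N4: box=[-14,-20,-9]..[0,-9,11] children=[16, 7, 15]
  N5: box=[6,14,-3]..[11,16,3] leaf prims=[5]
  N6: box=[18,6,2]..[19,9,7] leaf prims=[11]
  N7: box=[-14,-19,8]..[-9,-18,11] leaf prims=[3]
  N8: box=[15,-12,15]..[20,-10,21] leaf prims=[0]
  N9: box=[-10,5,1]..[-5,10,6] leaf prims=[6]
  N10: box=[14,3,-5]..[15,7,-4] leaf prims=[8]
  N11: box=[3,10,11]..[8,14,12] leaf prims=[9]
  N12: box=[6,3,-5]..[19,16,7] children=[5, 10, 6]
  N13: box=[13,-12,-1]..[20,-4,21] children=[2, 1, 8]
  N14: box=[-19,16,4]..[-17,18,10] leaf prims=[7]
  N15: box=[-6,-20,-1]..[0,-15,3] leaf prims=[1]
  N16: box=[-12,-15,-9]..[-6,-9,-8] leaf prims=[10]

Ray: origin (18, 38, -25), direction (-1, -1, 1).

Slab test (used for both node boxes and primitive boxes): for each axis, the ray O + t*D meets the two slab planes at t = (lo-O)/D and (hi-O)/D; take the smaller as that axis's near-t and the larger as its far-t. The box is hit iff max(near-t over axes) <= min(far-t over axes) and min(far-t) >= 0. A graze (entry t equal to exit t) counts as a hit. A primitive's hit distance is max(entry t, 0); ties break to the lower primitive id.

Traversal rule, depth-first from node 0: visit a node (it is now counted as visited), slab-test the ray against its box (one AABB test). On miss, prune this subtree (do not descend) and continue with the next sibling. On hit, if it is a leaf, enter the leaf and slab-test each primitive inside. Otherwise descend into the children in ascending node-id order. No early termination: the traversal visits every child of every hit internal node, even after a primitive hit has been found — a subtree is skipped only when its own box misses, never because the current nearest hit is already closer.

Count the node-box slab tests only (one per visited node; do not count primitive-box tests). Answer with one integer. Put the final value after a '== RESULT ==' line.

Traverse from the root:
N0 x:[-2,37] y:[20,58] z:[16,46] -> hit [20,37], descend [3, 4, 12, 13]
  N3 x:[10,37] y:[20,33] z:[26,37] -> hit [26,33], descend [9, 11, 14]
    N9 x:[23,28] y:[28,33] z:[26,31] -> hit [28,28] leaf, test {P6@t=28}
    N11 x:[10,15] y:[24,28] z:[36,37] -> miss, prune
    N14 x:[35,37] y:[20,22] z:[29,35] -> miss, prune
  N4 x:[18,32] y:[47,58] z:[16,36] -> miss, prune
  N12 x:[-1,12] y:[22,35] z:[20,32] -> miss, prune
  N13 x:[-2,5] y:[42,50] z:[24,46] -> miss, prune

8 AABB tests over nodes [0, 3, 9, 11, 14, 4, 12, 13]; 1 leaf entered; closest P6.

== RESULT ==
8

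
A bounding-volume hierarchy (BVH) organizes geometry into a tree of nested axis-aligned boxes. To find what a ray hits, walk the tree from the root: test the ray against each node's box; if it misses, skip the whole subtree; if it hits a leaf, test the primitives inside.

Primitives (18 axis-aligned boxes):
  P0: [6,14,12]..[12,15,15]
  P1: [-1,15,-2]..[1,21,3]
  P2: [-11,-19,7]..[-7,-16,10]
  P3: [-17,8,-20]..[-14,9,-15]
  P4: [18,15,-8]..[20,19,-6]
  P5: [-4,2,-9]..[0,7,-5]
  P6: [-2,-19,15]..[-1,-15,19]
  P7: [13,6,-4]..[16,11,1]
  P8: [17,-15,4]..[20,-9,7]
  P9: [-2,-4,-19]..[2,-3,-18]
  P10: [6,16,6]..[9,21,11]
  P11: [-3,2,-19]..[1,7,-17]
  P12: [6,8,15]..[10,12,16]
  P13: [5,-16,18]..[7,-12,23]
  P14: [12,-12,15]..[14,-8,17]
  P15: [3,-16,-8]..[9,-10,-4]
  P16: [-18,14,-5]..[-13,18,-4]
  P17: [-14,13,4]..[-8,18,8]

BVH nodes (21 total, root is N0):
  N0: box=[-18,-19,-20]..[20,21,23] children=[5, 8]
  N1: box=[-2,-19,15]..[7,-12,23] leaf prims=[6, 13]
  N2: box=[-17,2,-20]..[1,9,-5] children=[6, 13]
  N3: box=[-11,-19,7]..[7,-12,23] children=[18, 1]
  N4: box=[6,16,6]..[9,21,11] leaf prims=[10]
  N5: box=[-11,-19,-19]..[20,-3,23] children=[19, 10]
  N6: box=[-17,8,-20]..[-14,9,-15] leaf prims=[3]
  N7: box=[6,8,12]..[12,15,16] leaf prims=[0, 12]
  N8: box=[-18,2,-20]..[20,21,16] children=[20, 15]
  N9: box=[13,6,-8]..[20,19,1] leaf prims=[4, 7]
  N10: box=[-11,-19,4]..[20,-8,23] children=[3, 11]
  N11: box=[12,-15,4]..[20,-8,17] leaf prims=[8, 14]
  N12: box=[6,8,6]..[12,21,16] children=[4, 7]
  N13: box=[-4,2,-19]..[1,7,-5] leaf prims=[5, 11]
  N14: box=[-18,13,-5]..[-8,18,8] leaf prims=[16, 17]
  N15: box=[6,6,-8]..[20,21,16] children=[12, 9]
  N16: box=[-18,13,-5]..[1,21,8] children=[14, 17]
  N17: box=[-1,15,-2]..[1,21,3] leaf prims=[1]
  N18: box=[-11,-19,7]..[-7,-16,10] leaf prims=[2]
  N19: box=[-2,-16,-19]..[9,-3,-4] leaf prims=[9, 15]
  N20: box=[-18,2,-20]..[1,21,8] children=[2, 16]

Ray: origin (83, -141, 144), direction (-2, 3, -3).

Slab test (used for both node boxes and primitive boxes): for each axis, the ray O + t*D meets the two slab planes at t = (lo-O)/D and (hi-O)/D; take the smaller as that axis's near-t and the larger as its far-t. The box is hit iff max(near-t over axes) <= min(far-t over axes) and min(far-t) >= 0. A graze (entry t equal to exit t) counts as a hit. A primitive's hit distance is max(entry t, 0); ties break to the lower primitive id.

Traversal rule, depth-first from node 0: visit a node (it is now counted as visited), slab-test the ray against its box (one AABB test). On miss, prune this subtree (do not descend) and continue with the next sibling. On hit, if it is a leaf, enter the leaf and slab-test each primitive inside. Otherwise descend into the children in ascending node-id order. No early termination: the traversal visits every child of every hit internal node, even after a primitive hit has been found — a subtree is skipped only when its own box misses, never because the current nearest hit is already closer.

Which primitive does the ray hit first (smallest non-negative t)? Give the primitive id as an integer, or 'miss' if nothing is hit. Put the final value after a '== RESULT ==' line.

Trace the traversal:
N0 x:[63/2,101/2] y:[122/3,54] z:[121/3,164/3] -> hit [122/3,101/2], descend [5, 8]
  N5 x:[63/2,47] y:[122/3,46] z:[121/3,163/3] -> hit [122/3,46], descend [10, 19]
    N10 x:[63/2,47] y:[122/3,133/3] z:[121/3,140/3] -> hit [122/3,133/3], descend [3, 11]
      N3 x:[38,47] y:[122/3,43] z:[121/3,137/3] -> hit [122/3,43], descend [1, 18]
        N1 x:[38,85/2] y:[122/3,43] z:[121/3,43] -> hit [122/3,85/2] leaf, test {P6@t=42, P13(miss)}
        N18 x:[45,47] y:[122/3,125/3] z:[134/3,137/3] -> miss, prune
      N11 x:[63/2,71/2] y:[42,133/3] z:[127/3,140/3] -> miss, prune
    N19 x:[37,85/2] y:[125/3,46] z:[148/3,163/3] -> miss, prune
  N8 x:[63/2,101/2] y:[143/3,54] z:[128/3,164/3] -> hit [143/3,101/2], descend [15, 20]
    N15 x:[63/2,77/2] y:[49,54] z:[128/3,152/3] -> miss, prune
    N20 x:[41,101/2] y:[143/3,54] z:[136/3,164/3] -> hit [143/3,101/2], descend [2, 16]
      N2 x:[41,50] y:[143/3,50] z:[149/3,164/3] -> hit [149/3,50], descend [6, 13]
        N6 x:[97/2,50] y:[149/3,50] z:[53,164/3] -> miss, prune
        N13 x:[41,87/2] y:[143/3,148/3] z:[149/3,163/3] -> miss, prune
      N16 x:[41,101/2] y:[154/3,54] z:[136/3,149/3] -> miss, prune

order=[0, 5, 10, 3, 1, 18, 11, 19, 8, 15, 20, 2, 6, 13, 16]  |boxes|=15  |leaves|=1  hit=P6

== RESULT ==
6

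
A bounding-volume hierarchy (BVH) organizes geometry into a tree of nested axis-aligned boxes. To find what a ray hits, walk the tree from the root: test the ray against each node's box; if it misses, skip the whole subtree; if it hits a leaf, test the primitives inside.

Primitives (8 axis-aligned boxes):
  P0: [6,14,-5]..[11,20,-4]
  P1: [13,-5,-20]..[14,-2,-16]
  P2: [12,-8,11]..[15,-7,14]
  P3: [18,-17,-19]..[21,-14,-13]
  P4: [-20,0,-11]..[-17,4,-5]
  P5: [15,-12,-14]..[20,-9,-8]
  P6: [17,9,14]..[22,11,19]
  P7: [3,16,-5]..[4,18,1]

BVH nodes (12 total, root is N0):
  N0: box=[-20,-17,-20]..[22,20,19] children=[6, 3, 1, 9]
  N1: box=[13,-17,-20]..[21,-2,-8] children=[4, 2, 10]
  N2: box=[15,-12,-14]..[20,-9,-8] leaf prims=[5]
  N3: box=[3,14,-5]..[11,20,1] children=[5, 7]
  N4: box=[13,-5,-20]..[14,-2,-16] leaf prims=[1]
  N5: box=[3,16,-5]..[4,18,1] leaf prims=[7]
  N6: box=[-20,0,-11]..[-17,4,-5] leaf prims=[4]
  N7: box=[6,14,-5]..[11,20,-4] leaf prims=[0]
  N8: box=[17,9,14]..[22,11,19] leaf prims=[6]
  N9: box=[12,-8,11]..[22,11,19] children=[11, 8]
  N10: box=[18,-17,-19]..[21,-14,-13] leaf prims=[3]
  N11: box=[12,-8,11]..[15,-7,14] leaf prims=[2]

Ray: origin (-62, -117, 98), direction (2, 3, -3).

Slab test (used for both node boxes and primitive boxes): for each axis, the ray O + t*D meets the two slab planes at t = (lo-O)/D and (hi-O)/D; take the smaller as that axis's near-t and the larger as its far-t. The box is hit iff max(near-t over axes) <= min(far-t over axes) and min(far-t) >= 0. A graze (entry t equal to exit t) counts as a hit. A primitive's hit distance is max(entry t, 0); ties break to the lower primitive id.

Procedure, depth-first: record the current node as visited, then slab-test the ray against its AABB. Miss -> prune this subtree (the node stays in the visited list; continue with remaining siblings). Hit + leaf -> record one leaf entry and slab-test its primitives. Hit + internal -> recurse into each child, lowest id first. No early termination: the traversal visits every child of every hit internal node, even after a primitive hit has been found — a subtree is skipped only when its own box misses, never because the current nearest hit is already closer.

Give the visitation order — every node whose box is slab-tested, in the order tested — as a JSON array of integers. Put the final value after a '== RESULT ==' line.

Traverse from the root:
N0 x:[21,42] y:[100/3,137/3] z:[79/3,118/3] -> hit [100/3,118/3], descend [1, 3, 6, 9]
  N1 x:[75/2,83/2] y:[100/3,115/3] z:[106/3,118/3] -> hit [75/2,115/3], descend [2, 4, 10]
    N2 x:[77/2,41] y:[35,36] z:[106/3,112/3] -> miss, prune
    N4 x:[75/2,38] y:[112/3,115/3] z:[38,118/3] -> hit [38,38] leaf, test {P1@t=38}
    N10 x:[40,83/2] y:[100/3,103/3] z:[37,39] -> miss, prune
  N3 x:[65/2,73/2] y:[131/3,137/3] z:[97/3,103/3] -> miss, prune
  N6 x:[21,45/2] y:[39,121/3] z:[103/3,109/3] -> miss, prune
  N9 x:[37,42] y:[109/3,128/3] z:[79/3,29] -> miss, prune

Visited [0, 1, 2, 4, 10, 3, 6, 9]. Tests: 8 box, 1 leaf. Nearest: P1.

== RESULT ==
[0, 1, 2, 4, 10, 3, 6, 9]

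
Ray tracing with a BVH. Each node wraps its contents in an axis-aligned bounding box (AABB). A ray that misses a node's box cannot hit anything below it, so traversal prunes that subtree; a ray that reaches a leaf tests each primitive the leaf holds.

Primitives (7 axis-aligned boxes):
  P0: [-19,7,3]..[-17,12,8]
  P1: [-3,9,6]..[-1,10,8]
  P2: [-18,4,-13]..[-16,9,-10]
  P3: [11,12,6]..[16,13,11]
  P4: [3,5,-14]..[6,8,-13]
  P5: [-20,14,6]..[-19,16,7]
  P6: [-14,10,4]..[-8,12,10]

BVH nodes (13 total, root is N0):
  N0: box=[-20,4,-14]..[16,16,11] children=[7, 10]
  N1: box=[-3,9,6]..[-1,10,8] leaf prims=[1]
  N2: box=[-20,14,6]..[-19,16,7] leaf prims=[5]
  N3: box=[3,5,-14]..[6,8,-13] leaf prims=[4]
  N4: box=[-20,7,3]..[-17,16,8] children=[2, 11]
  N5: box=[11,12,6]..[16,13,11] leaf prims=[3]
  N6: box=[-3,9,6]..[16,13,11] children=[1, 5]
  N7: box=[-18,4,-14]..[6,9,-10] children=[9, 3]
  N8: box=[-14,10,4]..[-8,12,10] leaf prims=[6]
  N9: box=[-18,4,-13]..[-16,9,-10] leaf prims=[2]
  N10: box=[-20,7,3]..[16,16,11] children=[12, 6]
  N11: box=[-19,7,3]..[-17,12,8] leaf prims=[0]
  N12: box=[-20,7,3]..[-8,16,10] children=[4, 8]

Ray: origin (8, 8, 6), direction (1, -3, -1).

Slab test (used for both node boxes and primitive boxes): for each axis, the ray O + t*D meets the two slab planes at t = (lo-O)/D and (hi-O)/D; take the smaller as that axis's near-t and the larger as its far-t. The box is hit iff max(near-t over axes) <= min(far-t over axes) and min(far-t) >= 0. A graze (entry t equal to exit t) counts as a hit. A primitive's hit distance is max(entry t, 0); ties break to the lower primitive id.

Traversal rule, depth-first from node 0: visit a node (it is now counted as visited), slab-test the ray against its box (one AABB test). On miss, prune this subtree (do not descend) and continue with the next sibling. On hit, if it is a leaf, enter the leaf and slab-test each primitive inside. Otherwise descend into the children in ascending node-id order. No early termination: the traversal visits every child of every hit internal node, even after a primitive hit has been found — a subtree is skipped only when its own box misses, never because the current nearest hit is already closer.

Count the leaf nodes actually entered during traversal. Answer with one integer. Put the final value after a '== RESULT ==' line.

Traverse from the root:
N0 x:[-28,8] y:[-8/3,4/3] z:[-5,20] -> hit [-8/3,4/3], descend [7, 10]
  N7 x:[-26,-2] y:[-1/3,4/3] z:[16,20] -> miss, prune
  N10 x:[-28,8] y:[-8/3,1/3] z:[-5,3] -> hit [-8/3,1/3], descend [6, 12]
    N6 x:[-11,8] y:[-5/3,-1/3] z:[-5,0] -> miss, prune
    N12 x:[-28,-16] y:[-8/3,1/3] z:[-4,3] -> miss, prune

order=[0, 7, 10, 6, 12]  |boxes|=5  |leaves|=0  hit=miss

== RESULT ==
0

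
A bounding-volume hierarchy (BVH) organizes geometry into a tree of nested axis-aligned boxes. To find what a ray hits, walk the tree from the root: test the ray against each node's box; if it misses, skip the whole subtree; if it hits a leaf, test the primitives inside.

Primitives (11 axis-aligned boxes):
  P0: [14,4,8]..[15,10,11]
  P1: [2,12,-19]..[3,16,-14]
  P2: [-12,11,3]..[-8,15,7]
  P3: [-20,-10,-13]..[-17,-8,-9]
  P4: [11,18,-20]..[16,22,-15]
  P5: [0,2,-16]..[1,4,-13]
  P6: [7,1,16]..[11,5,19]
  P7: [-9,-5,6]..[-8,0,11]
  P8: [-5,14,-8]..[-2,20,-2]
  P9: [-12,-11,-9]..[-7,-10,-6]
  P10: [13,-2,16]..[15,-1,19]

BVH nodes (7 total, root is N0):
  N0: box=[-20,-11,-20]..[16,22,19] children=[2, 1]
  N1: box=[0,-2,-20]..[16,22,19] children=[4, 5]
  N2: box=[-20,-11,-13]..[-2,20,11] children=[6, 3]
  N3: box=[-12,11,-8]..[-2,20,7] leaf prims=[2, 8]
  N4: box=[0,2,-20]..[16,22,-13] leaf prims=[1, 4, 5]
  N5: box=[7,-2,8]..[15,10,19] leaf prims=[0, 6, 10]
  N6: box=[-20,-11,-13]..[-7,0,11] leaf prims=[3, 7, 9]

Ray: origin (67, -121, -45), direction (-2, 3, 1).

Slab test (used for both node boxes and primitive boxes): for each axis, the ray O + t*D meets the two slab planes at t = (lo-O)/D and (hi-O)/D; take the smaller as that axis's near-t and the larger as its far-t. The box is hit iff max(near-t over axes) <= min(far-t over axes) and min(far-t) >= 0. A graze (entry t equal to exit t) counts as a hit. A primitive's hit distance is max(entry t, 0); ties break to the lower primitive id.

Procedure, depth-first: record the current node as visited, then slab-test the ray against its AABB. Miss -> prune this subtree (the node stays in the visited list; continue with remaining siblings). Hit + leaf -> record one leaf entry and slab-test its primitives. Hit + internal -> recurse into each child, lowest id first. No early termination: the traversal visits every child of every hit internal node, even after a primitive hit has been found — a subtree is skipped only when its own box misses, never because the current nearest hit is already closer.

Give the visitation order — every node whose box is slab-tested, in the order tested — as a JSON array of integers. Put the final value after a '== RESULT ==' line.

Trace the traversal:
N0 x:[51/2,87/2] y:[110/3,143/3] z:[25,64] -> hit [110/3,87/2], descend [1, 2]
  N1 x:[51/2,67/2] y:[119/3,143/3] z:[25,64] -> miss, prune
  N2 x:[69/2,87/2] y:[110/3,47] z:[32,56] -> hit [110/3,87/2], descend [3, 6]
    N3 x:[69/2,79/2] y:[44,47] z:[37,52] -> miss, prune
    N6 x:[37,87/2] y:[110/3,121/3] z:[32,56] -> hit [37,121/3] leaf, test {P3(miss), P7(miss), P9@t=37}

Visited [0, 1, 2, 3, 6]. Tests: 5 box, 1 leaf. Nearest: P9.

== RESULT ==
[0, 1, 2, 3, 6]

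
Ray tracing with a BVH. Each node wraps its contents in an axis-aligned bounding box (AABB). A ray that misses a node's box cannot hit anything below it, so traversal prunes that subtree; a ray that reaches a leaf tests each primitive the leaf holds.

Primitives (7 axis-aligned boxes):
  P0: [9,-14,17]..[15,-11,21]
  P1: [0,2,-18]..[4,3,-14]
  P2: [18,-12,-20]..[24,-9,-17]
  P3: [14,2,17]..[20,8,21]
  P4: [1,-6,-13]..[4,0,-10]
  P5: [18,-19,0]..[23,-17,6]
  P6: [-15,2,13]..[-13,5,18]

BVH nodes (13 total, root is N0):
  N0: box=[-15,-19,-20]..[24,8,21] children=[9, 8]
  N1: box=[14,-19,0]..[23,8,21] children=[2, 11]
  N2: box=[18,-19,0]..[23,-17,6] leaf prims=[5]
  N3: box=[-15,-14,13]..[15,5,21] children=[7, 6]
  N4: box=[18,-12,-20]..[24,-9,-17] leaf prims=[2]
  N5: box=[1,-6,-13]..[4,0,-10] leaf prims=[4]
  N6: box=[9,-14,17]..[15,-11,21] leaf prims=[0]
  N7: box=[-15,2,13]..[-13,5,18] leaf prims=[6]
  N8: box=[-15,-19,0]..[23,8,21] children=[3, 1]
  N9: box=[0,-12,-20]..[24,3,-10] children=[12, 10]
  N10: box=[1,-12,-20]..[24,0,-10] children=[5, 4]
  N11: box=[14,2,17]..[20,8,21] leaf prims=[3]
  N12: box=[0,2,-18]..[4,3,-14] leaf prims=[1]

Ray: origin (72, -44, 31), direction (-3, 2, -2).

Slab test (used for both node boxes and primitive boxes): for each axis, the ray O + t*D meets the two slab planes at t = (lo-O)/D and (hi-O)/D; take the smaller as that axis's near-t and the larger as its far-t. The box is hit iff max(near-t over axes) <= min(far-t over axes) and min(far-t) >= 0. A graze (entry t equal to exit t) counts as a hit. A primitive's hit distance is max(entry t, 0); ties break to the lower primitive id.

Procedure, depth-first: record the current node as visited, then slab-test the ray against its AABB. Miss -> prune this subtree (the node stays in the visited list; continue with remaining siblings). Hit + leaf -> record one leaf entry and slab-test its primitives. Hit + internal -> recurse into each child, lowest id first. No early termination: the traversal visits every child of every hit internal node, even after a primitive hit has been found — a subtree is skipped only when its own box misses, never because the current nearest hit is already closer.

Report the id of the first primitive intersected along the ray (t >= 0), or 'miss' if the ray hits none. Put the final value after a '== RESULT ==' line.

Traverse from the root:
N0 x:[16,29] y:[25/2,26] z:[5,51/2] -> hit [16,51/2], descend [8, 9]
  N8 x:[49/3,29] y:[25/2,26] z:[5,31/2] -> miss, prune
  N9 x:[16,24] y:[16,47/2] z:[41/2,51/2] -> hit [41/2,47/2], descend [10, 12]
    N10 x:[16,71/3] y:[16,22] z:[41/2,51/2] -> hit [41/2,22], descend [4, 5]
      N4 x:[16,18] y:[16,35/2] z:[24,51/2] -> miss, prune
      N5 x:[68/3,71/3] y:[19,22] z:[41/2,22] -> miss, prune
    N12 x:[68/3,24] y:[23,47/2] z:[45/2,49/2] -> hit [23,47/2] leaf, test {P1@t=23}

Summary -> nodes [0, 8, 9, 10, 4, 5, 12]; box-tests=7; leaf-entries=1; first=P1

== RESULT ==
1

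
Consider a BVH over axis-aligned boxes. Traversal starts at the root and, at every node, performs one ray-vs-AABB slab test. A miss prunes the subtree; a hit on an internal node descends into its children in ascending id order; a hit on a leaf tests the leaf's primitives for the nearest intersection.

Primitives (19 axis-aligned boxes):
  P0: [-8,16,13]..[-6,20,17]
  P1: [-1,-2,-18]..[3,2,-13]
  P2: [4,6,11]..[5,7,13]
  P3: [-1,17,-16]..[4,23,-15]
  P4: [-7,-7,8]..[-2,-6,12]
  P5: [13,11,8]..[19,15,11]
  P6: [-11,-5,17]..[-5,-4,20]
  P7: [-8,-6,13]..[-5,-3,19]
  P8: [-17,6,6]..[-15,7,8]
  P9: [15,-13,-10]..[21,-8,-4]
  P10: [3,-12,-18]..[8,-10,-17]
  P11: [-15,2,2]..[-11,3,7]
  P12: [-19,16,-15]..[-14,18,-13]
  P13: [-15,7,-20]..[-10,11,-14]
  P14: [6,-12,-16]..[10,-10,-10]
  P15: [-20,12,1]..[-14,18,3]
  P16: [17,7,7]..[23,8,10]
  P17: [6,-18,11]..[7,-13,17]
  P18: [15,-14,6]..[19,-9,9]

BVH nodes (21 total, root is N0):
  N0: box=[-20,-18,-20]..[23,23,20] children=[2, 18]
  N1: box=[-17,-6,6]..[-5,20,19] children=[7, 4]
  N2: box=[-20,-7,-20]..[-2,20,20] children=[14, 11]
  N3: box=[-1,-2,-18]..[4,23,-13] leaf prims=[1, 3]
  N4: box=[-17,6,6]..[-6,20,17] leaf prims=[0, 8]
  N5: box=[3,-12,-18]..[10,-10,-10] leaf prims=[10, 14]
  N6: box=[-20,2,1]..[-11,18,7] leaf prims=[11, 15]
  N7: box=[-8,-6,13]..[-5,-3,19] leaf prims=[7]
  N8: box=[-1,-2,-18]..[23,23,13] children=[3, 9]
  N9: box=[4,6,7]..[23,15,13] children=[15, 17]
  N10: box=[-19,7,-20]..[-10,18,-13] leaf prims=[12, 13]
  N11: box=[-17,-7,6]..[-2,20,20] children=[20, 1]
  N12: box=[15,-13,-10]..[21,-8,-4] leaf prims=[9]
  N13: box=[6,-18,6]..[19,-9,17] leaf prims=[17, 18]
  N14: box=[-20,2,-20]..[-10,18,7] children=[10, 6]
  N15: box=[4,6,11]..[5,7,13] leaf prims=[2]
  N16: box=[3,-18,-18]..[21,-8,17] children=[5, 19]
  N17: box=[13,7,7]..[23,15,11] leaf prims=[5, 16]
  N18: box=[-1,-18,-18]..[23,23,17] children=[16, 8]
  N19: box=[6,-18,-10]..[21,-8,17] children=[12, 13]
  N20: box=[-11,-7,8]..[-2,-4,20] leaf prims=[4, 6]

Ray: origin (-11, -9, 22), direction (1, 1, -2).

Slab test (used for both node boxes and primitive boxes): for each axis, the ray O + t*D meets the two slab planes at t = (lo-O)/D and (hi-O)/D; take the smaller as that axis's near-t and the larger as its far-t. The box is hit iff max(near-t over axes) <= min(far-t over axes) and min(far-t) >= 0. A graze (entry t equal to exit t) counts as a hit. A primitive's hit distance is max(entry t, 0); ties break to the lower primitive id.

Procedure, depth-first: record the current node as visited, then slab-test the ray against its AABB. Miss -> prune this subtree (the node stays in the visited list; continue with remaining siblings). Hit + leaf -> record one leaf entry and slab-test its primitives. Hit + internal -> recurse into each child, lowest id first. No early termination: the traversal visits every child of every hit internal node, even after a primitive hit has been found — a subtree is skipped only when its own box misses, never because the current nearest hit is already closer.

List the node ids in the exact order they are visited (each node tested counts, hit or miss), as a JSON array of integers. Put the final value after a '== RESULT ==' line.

Walk:
N0 x:[-9,34] y:[-9,32] z:[1,21] -> hit [1,21], descend [2, 18]
  N2 x:[-9,9] y:[2,29] z:[1,21] -> hit [2,9], descend [11, 14]
    N11 x:[-6,9] y:[2,29] z:[1,8] -> hit [2,8], descend [1, 20]
      N1 x:[-6,6] y:[3,29] z:[3/2,8] -> hit [3,6], descend [4, 7]
        N4 x:[-6,5] y:[15,29] z:[5/2,8] -> miss, prune
        N7 x:[3,6] y:[3,6] z:[3/2,9/2] -> hit [3,9/2] leaf, test {P7@t=3}
      N20 x:[0,9] y:[2,5] z:[1,7] -> hit [2,5] leaf, test {P4(miss), P6(miss)}
    N14 x:[-9,1] y:[11,27] z:[15/2,21] -> miss, prune
  N18 x:[10,34] y:[-9,32] z:[5/2,20] -> hit [10,20], descend [8, 16]
    N8 x:[10,34] y:[7,32] z:[9/2,20] -> hit [10,20], descend [3, 9]
      N3 x:[10,15] y:[7,32] z:[35/2,20] -> miss, prune
      N9 x:[15,34] y:[15,24] z:[9/2,15/2] -> miss, prune
    N16 x:[14,32] y:[-9,1] z:[5/2,20] -> miss, prune

13 AABB tests over nodes [0, 2, 11, 1, 4, 7, 20, 14, 18, 8, 3, 9, 16]; 2 leaves entered; closest P7.

== RESULT ==
[0, 2, 11, 1, 4, 7, 20, 14, 18, 8, 3, 9, 16]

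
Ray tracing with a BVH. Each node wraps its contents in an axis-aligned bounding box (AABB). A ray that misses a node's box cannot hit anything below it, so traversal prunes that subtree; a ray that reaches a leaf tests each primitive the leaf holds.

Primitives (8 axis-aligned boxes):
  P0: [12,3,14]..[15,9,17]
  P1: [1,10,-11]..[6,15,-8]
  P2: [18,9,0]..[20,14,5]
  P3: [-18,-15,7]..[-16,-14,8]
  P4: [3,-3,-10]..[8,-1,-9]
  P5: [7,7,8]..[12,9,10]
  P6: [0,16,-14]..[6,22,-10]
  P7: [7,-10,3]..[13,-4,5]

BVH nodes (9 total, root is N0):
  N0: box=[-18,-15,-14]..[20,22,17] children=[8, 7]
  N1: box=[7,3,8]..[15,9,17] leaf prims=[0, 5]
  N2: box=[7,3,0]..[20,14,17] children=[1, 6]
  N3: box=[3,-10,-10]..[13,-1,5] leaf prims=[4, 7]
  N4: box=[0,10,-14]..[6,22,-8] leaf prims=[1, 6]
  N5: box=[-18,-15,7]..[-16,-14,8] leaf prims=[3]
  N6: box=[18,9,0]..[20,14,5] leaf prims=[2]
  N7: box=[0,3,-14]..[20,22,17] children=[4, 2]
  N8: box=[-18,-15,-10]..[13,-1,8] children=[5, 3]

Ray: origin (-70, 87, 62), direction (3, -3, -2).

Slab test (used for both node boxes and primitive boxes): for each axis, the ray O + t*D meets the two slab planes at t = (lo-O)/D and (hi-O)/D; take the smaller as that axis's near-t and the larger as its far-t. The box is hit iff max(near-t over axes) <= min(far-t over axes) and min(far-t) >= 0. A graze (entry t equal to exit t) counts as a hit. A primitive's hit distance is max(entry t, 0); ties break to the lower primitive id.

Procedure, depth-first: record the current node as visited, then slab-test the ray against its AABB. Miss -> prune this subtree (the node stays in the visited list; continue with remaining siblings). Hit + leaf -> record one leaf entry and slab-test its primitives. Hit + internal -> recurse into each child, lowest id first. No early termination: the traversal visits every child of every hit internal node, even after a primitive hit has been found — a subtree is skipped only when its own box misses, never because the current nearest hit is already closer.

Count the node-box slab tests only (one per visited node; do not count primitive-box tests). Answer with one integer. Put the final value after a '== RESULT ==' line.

Trace the traversal:
N0 x:[52/3,30] y:[65/3,34] z:[45/2,38] -> hit [45/2,30], descend [7, 8]
  N7 x:[70/3,30] y:[65/3,28] z:[45/2,38] -> hit [70/3,28], descend [2, 4]
    N2 x:[77/3,30] y:[73/3,28] z:[45/2,31] -> hit [77/3,28], descend [1, 6]
      N1 x:[77/3,85/3] y:[26,28] z:[45/2,27] -> hit [26,27] leaf, test {P0(miss), P5@t=26}
      N6 x:[88/3,30] y:[73/3,26] z:[57/2,31] -> miss, prune
    N4 x:[70/3,76/3] y:[65/3,77/3] z:[35,38] -> miss, prune
  N8 x:[52/3,83/3] y:[88/3,34] z:[27,36] -> miss, prune

Summary -> nodes [0, 7, 2, 1, 6, 4, 8]; box-tests=7; leaf-entries=1; first=P5

== RESULT ==
7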